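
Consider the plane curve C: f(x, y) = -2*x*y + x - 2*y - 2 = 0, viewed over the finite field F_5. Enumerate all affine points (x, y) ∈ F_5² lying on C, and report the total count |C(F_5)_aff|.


Affine F_5-points: {(0, 4), (1, 1), (2, 0), (3, 2)}; count = 4.

For each of the 25 pairs (x, y) ∈ F_5², evaluate f(x, y) mod 5. Record the zeros.
  x = 0: [0↦3, 1↦1, 2↦4, 3↦2, 4↦0]  zeros at y ∈ {4}
  x = 1: [0↦4, 1↦0, 2↦1, 3↦2, 4↦3]  zeros at y ∈ {1}
  x = 2: [0↦0, 1↦4, 2↦3, 3↦2, 4↦1]  zeros at y ∈ {0}
  x = 3: [0↦1, 1↦3, 2↦0, 3↦2, 4↦4]  zeros at y ∈ {2}
  x = 4: [0↦2, 1↦2, 2↦2, 3↦2, 4↦2]  zeros at y ∈ ∅
Collecting zeros: affine points = {(0, 4), (1, 1), (2, 0), (3, 2)}.
Total count |C(F_5)_aff| = 4.


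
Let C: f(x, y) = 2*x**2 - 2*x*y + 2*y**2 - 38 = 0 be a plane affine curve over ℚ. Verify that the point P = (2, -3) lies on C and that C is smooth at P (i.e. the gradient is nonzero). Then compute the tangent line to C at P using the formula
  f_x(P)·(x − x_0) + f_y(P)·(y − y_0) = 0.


Tangent line at P: 14*x - 16*y - 76 = 0.

Step 1: f(2, -3) = 0, so P lies on C.
Step 2: partial derivatives
  f_x(x, y) = 4*x - 2*y, f_y(x, y) = -2*x + 4*y.
  f_x(P) = 14, f_y(P) = -16 (gradient nonzero, so P is smooth).
Step 3: tangent line at P: 14·(x − 2) + -16·(y − -3) = 0.
Expanding: 14*x - 16*y - 76 = 0.


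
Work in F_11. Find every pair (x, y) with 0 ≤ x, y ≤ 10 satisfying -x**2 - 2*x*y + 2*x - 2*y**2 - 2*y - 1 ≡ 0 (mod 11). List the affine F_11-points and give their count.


Affine F_11-points: {(1, 0), (1, 9), (5, 7), (5, 9), (7, 4), (7, 10), (8, 3), (8, 10), (9, 4), (9, 8), (10, 3), (10, 8)}; count = 12.

For each of the 121 pairs (x, y) ∈ F_11², evaluate f(x, y) mod 11. Record the zeros.
  x = 0: [0↦10, 1↦6, 2↦9, 3↦8, 4↦3, 5↦5, 6↦3, 7↦8, 8↦9, 9↦6, 10↦10]  zeros at y ∈ ∅
  x = 1: [0↦0, 1↦5, 2↦6, 3↦3, 4↦7, 5↦7, 6↦3, 7↦6, 8↦5, 9↦0, 10↦2]  zeros at y ∈ {0, 9}
  x = 2: [0↦10, 1↦2, 2↦1, 3↦7, 4↦9, 5↦7, 6↦1, 7↦2, 8↦10, 9↦3, 10↦3]  zeros at y ∈ ∅
  x = 3: [0↦7, 1↦8, 2↦5, 3↦9, 4↦9, 5↦5, 6↦8, 7↦7, 8↦2, 9↦4, 10↦2]  zeros at y ∈ ∅
  x = 4: [0↦2, 1↦1, 2↦7, 3↦9, 4↦7, 5↦1, 6↦2, 7↦10, 8↦3, 9↦3, 10↦10]  zeros at y ∈ ∅
  x = 5: [0↦6, 1↦3, 2↦7, 3↦7, 4↦3, 5↦6, 6↦5, 7↦0, 8↦2, 9↦0, 10↦5]  zeros at y ∈ {7, 9}
  x = 6: [0↦8, 1↦3, 2↦5, 3↦3, 4↦8, 5↦9, 6↦6, 7↦10, 8↦10, 9↦6, 10↦9]  zeros at y ∈ ∅
  x = 7: [0↦8, 1↦1, 2↦1, 3↦8, 4↦0, 5↦10, 6↦5, 7↦7, 8↦5, 9↦10, 10↦0]  zeros at y ∈ {4, 10}
  x = 8: [0↦6, 1↦8, 2↦6, 3↦0, 4↦1, 5↦9, 6↦2, 7↦2, 8↦9, 9↦1, 10↦0]  zeros at y ∈ {3, 10}
  x = 9: [0↦2, 1↦2, 2↦9, 3↦1, 4↦0, 5↦6, 6↦8, 7↦6, 8↦0, 9↦1, 10↦9]  zeros at y ∈ {4, 8}
  x = 10: [0↦7, 1↦5, 2↦10, 3↦0, 4↦8, 5↦1, 6↦1, 7↦8, 8↦0, 9↦10, 10↦5]  zeros at y ∈ {3, 8}
Collecting zeros: affine points = {(1, 0), (1, 9), (5, 7), (5, 9), (7, 4), (7, 10), (8, 3), (8, 10), (9, 4), (9, 8), (10, 3), (10, 8)}.
Total count |C(F_11)_aff| = 12.


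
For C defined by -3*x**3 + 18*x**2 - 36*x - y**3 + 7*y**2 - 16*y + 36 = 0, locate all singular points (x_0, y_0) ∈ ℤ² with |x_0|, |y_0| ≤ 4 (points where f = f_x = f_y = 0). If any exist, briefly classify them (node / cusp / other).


Singular points: {(2, 2)}; classification: cusp.

Compute partial derivatives:
  f_x = -9*x**2 + 36*x - 36.
  f_y = -3*y**2 + 14*y - 16.
Scan x_0 ∈ {−4, ..., 4}. For each x_0, f_y(x_0, y) is a polynomial in y; find its integer roots y ∈ {−4, ..., 4}, then test f_x and f at those candidates.
  x = -4: f_y(-4, y) = -3*y**2 + 14*y - 16; vanishes at y ∈ {2}. (-4, 2): f_x = -324 ≠ 0.
  x = -3: f_y(-3, y) = -3*y**2 + 14*y - 16; vanishes at y ∈ {2}. (-3, 2): f_x = -225 ≠ 0.
  x = -2: f_y(-2, y) = -3*y**2 + 14*y - 16; vanishes at y ∈ {2}. (-2, 2): f_x = -144 ≠ 0.
  x = -1: f_y(-1, y) = -3*y**2 + 14*y - 16; vanishes at y ∈ {2}. (-1, 2): f_x = -81 ≠ 0.
  x = 0: f_y(0, y) = -3*y**2 + 14*y - 16; vanishes at y ∈ {2}. (0, 2): f_x = -36 ≠ 0.
  x = 1: f_y(1, y) = -3*y**2 + 14*y - 16; vanishes at y ∈ {2}. (1, 2): f_x = -9 ≠ 0.
  x = 2: f_y(2, y) = -3*y**2 + 14*y - 16; vanishes at y ∈ {2}. (2, 2): f_x = 0, f = 0 — SINGULAR.
  x = 3: f_y(3, y) = -3*y**2 + 14*y - 16; vanishes at y ∈ {2}. (3, 2): f_x = -9 ≠ 0.
  x = 4: f_y(4, y) = -3*y**2 + 14*y - 16; vanishes at y ∈ {2}. (4, 2): f_x = -36 ≠ 0.
Only singular point on the grid: (2, 2).
Classify: substitute x = 2 + u, y = 2 + v and expand: f = -3*u**3 - v**3 + v**2.
No constant or linear terms (consistent with a singular point). Quadratic part: v**2. Cubic part: -3*u**3 - v**3.
The quadratic part v**2 is a perfect square, so there is a single (double) tangent line v = 0, i.e. y = 2. Restricting the cubic part to that line (v = 0) leaves -3*u**3 ≠ 0, so f is not divisible by v and the branch is v² ≈ 3*u**3 to lowest order — this is a cusp.
Classification: cusp.


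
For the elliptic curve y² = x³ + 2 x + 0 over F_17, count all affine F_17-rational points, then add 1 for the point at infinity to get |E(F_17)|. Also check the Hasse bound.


Affine points = {(0, 0), (3, 4), (3, 13), (4, 2), (4, 15), (5, 4), (5, 13), (7, 0), (8, 1), (8, 16), (9, 4), (9, 13), (10, 0), (12, 1), (12, 16), (13, 8), (13, 9), (14, 1), (14, 16)}; affine count = 19; |E(F_17)| = 20.

Discriminant check: Δ ∝ 4a³ + 27b² = 4·2³ + 27·0² = 4·8 + 27·0 ≡ 15 (mod 17). Nonzero ⇒ E is nonsingular.
For each x ∈ F_17, compute rhs = x³ + 2·x + 0 mod 17, then count y ∈ F_17 with y² ≡ rhs.
  x = 0: rhs = 0, matching y values: 0 (1 points).
  x = 1: rhs = 3, matching y values: none (0 points).
  x = 2: rhs = 12, matching y values: none (0 points).
  x = 3: rhs = 16, matching y values: 4, 13 (2 points).
  x = 4: rhs = 4, matching y values: 2, 15 (2 points).
  x = 5: rhs = 16, matching y values: 4, 13 (2 points).
  x = 6: rhs = 7, matching y values: none (0 points).
  x = 7: rhs = 0, matching y values: 0 (1 points).
  x = 8: rhs = 1, matching y values: 1, 16 (2 points).
  x = 9: rhs = 16, matching y values: 4, 13 (2 points).
  x = 10: rhs = 0, matching y values: 0 (1 points).
  x = 11: rhs = 10, matching y values: none (0 points).
  x = 12: rhs = 1, matching y values: 1, 16 (2 points).
  x = 13: rhs = 13, matching y values: 8, 9 (2 points).
  x = 14: rhs = 1, matching y values: 1, 16 (2 points).
  x = 15: rhs = 5, matching y values: none (0 points).
  x = 16: rhs = 14, matching y values: none (0 points).
Total affine count: 19.
Full point count |E(F_17)| = 19 + 1 = 20.
Hasse bound: |20 − (17+1)| = |2| = 2 ≤ 2√17 ≈ 8.2462 ✓.


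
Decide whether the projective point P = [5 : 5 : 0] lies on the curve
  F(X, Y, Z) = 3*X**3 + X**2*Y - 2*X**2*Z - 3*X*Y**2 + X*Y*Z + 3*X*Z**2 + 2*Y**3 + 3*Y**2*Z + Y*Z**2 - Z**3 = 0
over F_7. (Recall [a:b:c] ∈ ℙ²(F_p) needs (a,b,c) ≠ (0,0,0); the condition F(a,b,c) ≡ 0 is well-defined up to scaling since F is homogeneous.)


F(5,5,0) ≡ 4 (mod 7); P is NOT on the curve.

Evaluate F(5, 5, 0) term-by-term (mod 7).
  3*X**3 ↦ 3·125·1·1 = 375
  X**2*Y ↦ 1·25·5·1 = 125
  -2*X**2*Z ↦ -2·25·1·0 = 0
  -3*X*Y**2 ↦ -3·5·25·1 = -375
  X*Y*Z ↦ 1·5·5·0 = 0
  3*X*Z**2 ↦ 3·5·1·0 = 0
  2*Y**3 ↦ 2·1·125·1 = 250
  3*Y**2*Z ↦ 3·1·25·0 = 0
  Y*Z**2 ↦ 1·1·5·0 = 0
  -Z**3 ↦ -1·1·1·0 = 0
Sum: F(5, 5, 0) = (375) + (125) + (0) + (-375) + (0) + (0) + (250) + (0) + (0) + (0) = 375.
Reducing mod 7: 375 ≡ 4 (mod 7).
Since F(a, b, c) ≡ 4 ≠ 0 (mod 7), P does NOT lie on the curve.


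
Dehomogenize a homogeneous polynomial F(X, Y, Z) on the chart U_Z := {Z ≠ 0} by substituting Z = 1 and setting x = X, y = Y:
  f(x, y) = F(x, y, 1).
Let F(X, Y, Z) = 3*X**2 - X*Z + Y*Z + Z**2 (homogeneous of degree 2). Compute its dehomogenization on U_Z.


f(x, y) = 3*x**2 - x + y + 1

On U_Z we set Z = 1. Each monomial c·X^i·Y^j·Z^k in F becomes c·x^i·y^j·1^k = c·x^i·y^j.
Substituting Z = 1: F(X, Y, 1) = 3*x**2 - x + y + 1.
Note: deg(f) ≤ deg(F) = 2; strict inequality happens when F is divisible by Z (lost terms).


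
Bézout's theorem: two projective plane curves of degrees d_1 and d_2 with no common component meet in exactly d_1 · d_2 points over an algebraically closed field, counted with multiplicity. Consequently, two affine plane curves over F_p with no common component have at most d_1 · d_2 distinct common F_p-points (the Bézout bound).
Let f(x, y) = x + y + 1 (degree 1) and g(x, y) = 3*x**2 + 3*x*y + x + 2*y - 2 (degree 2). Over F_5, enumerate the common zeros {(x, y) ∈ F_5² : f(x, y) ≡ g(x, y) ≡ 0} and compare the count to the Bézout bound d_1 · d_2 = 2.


Common zeros: {(4, 0)}; count = 1; Bézout bound = 2.

deg(f) = 1, deg(g) = 2, so Bézout bound = 2.
Scan x ∈ F_5. For each x, list the y ∈ F_5 with f(x, y) ≡ 0 and those with g(x, y) ≡ 0 (mod 5); the common zeros in that column are the intersection.
  x = 0: f ≡ 0 at y ∈ {4}; g ≡ 0 at y ∈ {1}; common: ∅.
  x = 1: f ≡ 0 at y ∈ {3}; g ≡ 0 at y ∈ ∅; common: ∅.
  x = 2: f ≡ 0 at y ∈ {2}; g ≡ 0 at y ∈ {1}; common: ∅.
  x = 3: f ≡ 0 at y ∈ {1}; g ≡ 0 at y ∈ {2}; common: ∅.
  x = 4: f ≡ 0 at y ∈ {0}; g ≡ 0 at y ∈ {0}; common: {0}.
Collecting: common zeros = {(4, 0)}, so the count is 1.
Comparison with the Bézout bound: 1 ≤ 2 = deg(f)·deg(g), as expected for curves with no common component (the affine F_5-count falls short of the bound because intersections may lie at infinity, over extension fields, or carry multiplicity).


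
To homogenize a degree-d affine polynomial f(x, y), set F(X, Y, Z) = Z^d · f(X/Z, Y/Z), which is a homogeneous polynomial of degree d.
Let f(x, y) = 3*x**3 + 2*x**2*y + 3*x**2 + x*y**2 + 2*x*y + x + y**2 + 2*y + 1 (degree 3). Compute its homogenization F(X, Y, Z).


F(X, Y, Z) = 3*X**3 + 2*X**2*Y + 3*X**2*Z + X*Y**2 + 2*X*Y*Z + X*Z**2 + Y**2*Z + 2*Y*Z**2 + Z**3

deg(f) = 3.
Substitute x = X/Z, y = Y/Z into f, then multiply by Z^3.
  monomial 3·x^3·y^0 ↦ 3·X^3·Y^0·Z^0.
  monomial 2·x^2·y^1 ↦ 2·X^2·Y^1·Z^0.
  monomial 3·x^2·y^0 ↦ 3·X^2·Y^0·Z^1.
  monomial 1·x^1·y^2 ↦ 1·X^1·Y^2·Z^0.
  monomial 2·x^1·y^1 ↦ 2·X^1·Y^1·Z^1.
  monomial 1·x^1·y^0 ↦ 1·X^1·Y^0·Z^2.
  monomial 1·x^0·y^2 ↦ 1·X^0·Y^2·Z^1.
  monomial 2·x^0·y^1 ↦ 2·X^0·Y^1·Z^2.
  monomial 1·x^0·y^0 ↦ 1·X^0·Y^0·Z^3.
Collecting: F(X, Y, Z) = 3*X**3 + 2*X**2*Y + 3*X**2*Z + X*Y**2 + 2*X*Y*Z + X*Z**2 + Y**2*Z + 2*Y*Z**2 + Z**3.


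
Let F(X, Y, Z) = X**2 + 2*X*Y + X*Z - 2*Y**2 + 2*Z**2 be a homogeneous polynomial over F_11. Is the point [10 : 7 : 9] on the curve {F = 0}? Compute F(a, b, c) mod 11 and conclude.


F(10,7,9) ≡ 9 (mod 11); P is NOT on the curve.

Evaluate F(10, 7, 9) term-by-term (mod 11).
  X**2 ↦ 1·100·1·1 = 100
  2*X*Y ↦ 2·10·7·1 = 140
  X*Z ↦ 1·10·1·9 = 90
  -2*Y**2 ↦ -2·1·49·1 = -98
  2*Z**2 ↦ 2·1·1·81 = 162
Sum: F(10, 7, 9) = (100) + (140) + (90) + (-98) + (162) = 394.
Reducing mod 11: 394 ≡ 9 (mod 11).
Since F(a, b, c) ≡ 9 ≠ 0 (mod 11), P does NOT lie on the curve.


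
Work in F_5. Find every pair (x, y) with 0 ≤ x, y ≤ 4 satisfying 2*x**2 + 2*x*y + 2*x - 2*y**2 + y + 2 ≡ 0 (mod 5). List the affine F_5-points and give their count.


Affine F_5-points: ∅; count = 0.

For each of the 25 pairs (x, y) ∈ F_5², evaluate f(x, y) mod 5. Record the zeros.
  x = 0: [0↦2, 1↦1, 2↦1, 3↦2, 4↦4]  zeros at y ∈ ∅
  x = 1: [0↦1, 1↦2, 2↦4, 3↦2, 4↦1]  zeros at y ∈ ∅
  x = 2: [0↦4, 1↦2, 2↦1, 3↦1, 4↦2]  zeros at y ∈ ∅
  x = 3: [0↦1, 1↦1, 2↦2, 3↦4, 4↦2]  zeros at y ∈ ∅
  x = 4: [0↦2, 1↦4, 2↦2, 3↦1, 4↦1]  zeros at y ∈ ∅
Collecting zeros: affine points = ∅.
Total count |C(F_5)_aff| = 0.


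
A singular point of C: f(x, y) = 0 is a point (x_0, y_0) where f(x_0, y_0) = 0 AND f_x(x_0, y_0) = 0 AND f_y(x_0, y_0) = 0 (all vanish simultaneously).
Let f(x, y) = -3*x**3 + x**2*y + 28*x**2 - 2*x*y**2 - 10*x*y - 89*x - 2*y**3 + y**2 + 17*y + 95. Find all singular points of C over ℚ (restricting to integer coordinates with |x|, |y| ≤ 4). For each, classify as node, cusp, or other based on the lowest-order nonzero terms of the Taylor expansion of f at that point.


Singular points: {(3, -1)}; classification: cusp.

Compute partial derivatives:
  f_x = -9*x**2 + 2*x*y + 56*x - 2*y**2 - 10*y - 89.
  f_y = x**2 - 4*x*y - 10*x - 6*y**2 + 2*y + 17.
Scan x_0 ∈ {−4, ..., 4}. For each x_0, f_y(x_0, y) is a polynomial in y; find its integer roots y ∈ {−4, ..., 4}, then test f_x and f at those candidates.
  x = -4: f_y(-4, y) = -6*y**2 + 18*y + 73; no integer root y with |y| ≤ 4.
  x = -3: f_y(-3, y) = -6*y**2 + 14*y + 56; no integer root y with |y| ≤ 4.
  x = -2: f_y(-2, y) = -6*y**2 + 10*y + 41; no integer root y with |y| ≤ 4.
  x = -1: f_y(-1, y) = -6*y**2 + 6*y + 28; no integer root y with |y| ≤ 4.
  x = 0: f_y(0, y) = -6*y**2 + 2*y + 17; no integer root y with |y| ≤ 4.
  x = 1: f_y(1, y) = -6*y**2 - 2*y + 8; vanishes at y ∈ {1}. (1, 1): f_x = -52 ≠ 0.
  x = 2: f_y(2, y) = -6*y**2 - 6*y + 1; no integer root y with |y| ≤ 4.
  x = 3: f_y(3, y) = -6*y**2 - 10*y - 4; vanishes at y ∈ {-1}. (3, -1): f_x = 0, f = 0 — SINGULAR.
  x = 4: f_y(4, y) = -6*y**2 - 14*y - 7; no integer root y with |y| ≤ 4.
Only singular point on the grid: (3, -1).
Classify: substitute x = 3 + u, y = -1 + v and expand: f = -3*u**3 + u**2*v - 2*u*v**2 - 2*v**3 + v**2.
No constant or linear terms (consistent with a singular point). Quadratic part: v**2. Cubic part: -3*u**3 + u**2*v - 2*u*v**2 - 2*v**3.
The quadratic part v**2 is a perfect square, so there is a single (double) tangent line v = 0, i.e. y = -1. Restricting the cubic part to that line (v = 0) leaves -3*u**3 ≠ 0, so f is not divisible by v and the branch is v² ≈ 3*u**3 to lowest order — this is a cusp.
Classification: cusp.


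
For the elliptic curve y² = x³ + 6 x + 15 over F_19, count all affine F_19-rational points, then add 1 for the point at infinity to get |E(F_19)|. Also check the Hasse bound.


Affine points = {(2, 4), (2, 15), (6, 1), (6, 18), (7, 1), (7, 18), (8, 9), (8, 10), (9, 0), (10, 7), (10, 12), (11, 5), (11, 14)}; affine count = 13; |E(F_19)| = 14.

Discriminant check: Δ ∝ 4a³ + 27b² = 4·6³ + 27·15² = 4·216 + 27·225 ≡ 4 (mod 19). Nonzero ⇒ E is nonsingular.
For each x ∈ F_19, compute rhs = x³ + 6·x + 15 mod 19, then count y ∈ F_19 with y² ≡ rhs.
  x = 0: rhs = 15, matching y values: none (0 points).
  x = 1: rhs = 3, matching y values: none (0 points).
  x = 2: rhs = 16, matching y values: 4, 15 (2 points).
  x = 3: rhs = 3, matching y values: none (0 points).
  x = 4: rhs = 8, matching y values: none (0 points).
  x = 5: rhs = 18, matching y values: none (0 points).
  x = 6: rhs = 1, matching y values: 1, 18 (2 points).
  x = 7: rhs = 1, matching y values: 1, 18 (2 points).
  x = 8: rhs = 5, matching y values: 9, 10 (2 points).
  x = 9: rhs = 0, matching y values: 0 (1 points).
  x = 10: rhs = 11, matching y values: 7, 12 (2 points).
  x = 11: rhs = 6, matching y values: 5, 14 (2 points).
  x = 12: rhs = 10, matching y values: none (0 points).
  x = 13: rhs = 10, matching y values: none (0 points).
  x = 14: rhs = 12, matching y values: none (0 points).
  x = 15: rhs = 3, matching y values: none (0 points).
  x = 16: rhs = 8, matching y values: none (0 points).
  x = 17: rhs = 14, matching y values: none (0 points).
  x = 18: rhs = 8, matching y values: none (0 points).
Total affine count: 13.
Full point count |E(F_19)| = 13 + 1 = 14.
Hasse bound: |14 − (19+1)| = |-6| = 6 ≤ 2√19 ≈ 8.7178 ✓.


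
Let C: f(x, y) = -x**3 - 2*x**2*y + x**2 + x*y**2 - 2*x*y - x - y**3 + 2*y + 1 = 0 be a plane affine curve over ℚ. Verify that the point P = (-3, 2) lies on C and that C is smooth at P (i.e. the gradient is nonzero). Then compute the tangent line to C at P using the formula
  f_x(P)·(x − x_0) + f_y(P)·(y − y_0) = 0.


Tangent line at P: -10*x - 34*y + 38 = 0.

Step 1: f(-3, 2) = 0, so P lies on C.
Step 2: partial derivatives
  f_x(x, y) = -3*x**2 - 4*x*y + 2*x + y**2 - 2*y - 1, f_y(x, y) = -2*x**2 + 2*x*y - 2*x - 3*y**2 + 2.
  f_x(P) = -10, f_y(P) = -34 (gradient nonzero, so P is smooth).
Step 3: tangent line at P: -10·(x − -3) + -34·(y − 2) = 0.
Expanding: -10*x - 34*y + 38 = 0.


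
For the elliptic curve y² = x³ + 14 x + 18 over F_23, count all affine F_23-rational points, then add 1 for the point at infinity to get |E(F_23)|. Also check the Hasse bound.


Affine points = {(0, 8), (0, 15), (2, 10), (2, 13), (3, 8), (3, 15), (4, 0), (5, 11), (5, 12), (10, 10), (10, 13), (11, 10), (11, 13), (19, 6), (19, 17), (20, 8), (20, 15), (22, 7), (22, 16)}; affine count = 19; |E(F_23)| = 20.

Discriminant check: Δ ∝ 4a³ + 27b² = 4·14³ + 27·18² = 4·2744 + 27·324 ≡ 13 (mod 23). Nonzero ⇒ E is nonsingular.
For each x ∈ F_23, compute rhs = x³ + 14·x + 18 mod 23, then count y ∈ F_23 with y² ≡ rhs.
  x = 0: rhs = 18, matching y values: 8, 15 (2 points).
  x = 1: rhs = 10, matching y values: none (0 points).
  x = 2: rhs = 8, matching y values: 10, 13 (2 points).
  x = 3: rhs = 18, matching y values: 8, 15 (2 points).
  x = 4: rhs = 0, matching y values: 0 (1 points).
  x = 5: rhs = 6, matching y values: 11, 12 (2 points).
  x = 6: rhs = 19, matching y values: none (0 points).
  x = 7: rhs = 22, matching y values: none (0 points).
  x = 8: rhs = 21, matching y values: none (0 points).
  x = 9: rhs = 22, matching y values: none (0 points).
  x = 10: rhs = 8, matching y values: 10, 13 (2 points).
  x = 11: rhs = 8, matching y values: 10, 13 (2 points).
  x = 12: rhs = 5, matching y values: none (0 points).
  x = 13: rhs = 5, matching y values: none (0 points).
  x = 14: rhs = 14, matching y values: none (0 points).
  x = 15: rhs = 15, matching y values: none (0 points).
  x = 16: rhs = 14, matching y values: none (0 points).
  x = 17: rhs = 17, matching y values: none (0 points).
  x = 18: rhs = 7, matching y values: none (0 points).
  x = 19: rhs = 13, matching y values: 6, 17 (2 points).
  x = 20: rhs = 18, matching y values: 8, 15 (2 points).
  x = 21: rhs = 5, matching y values: none (0 points).
  x = 22: rhs = 3, matching y values: 7, 16 (2 points).
Total affine count: 19.
Full point count |E(F_23)| = 19 + 1 = 20.
Hasse bound: |20 − (23+1)| = |-4| = 4 ≤ 2√23 ≈ 9.5917 ✓.


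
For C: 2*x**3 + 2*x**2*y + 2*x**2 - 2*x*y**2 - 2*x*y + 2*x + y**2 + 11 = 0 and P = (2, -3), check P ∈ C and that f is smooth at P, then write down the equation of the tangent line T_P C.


Tangent line at P: -2*x + 22*y + 70 = 0.

Step 1: f(2, -3) = 0, so P lies on C.
Step 2: partial derivatives
  f_x(x, y) = 6*x**2 + 4*x*y + 4*x - 2*y**2 - 2*y + 2, f_y(x, y) = 2*x**2 - 4*x*y - 2*x + 2*y.
  f_x(P) = -2, f_y(P) = 22 (gradient nonzero, so P is smooth).
Step 3: tangent line at P: -2·(x − 2) + 22·(y − -3) = 0.
Expanding: -2*x + 22*y + 70 = 0.


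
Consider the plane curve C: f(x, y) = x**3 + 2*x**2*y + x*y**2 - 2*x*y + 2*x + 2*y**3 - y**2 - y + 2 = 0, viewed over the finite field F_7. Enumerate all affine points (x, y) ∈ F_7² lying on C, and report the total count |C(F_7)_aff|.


Affine F_7-points: {(0, 6), (1, 3), (2, 0), (3, 0), (3, 3), (4, 3), (5, 1)}; count = 7.

For each of the 49 pairs (x, y) ∈ F_7², evaluate f(x, y) mod 7. Record the zeros.
  x = 0: [0↦2, 1↦2, 2↦5, 3↦2, 4↦5, 5↦5, 6↦0]  zeros at y ∈ {6}
  x = 1: [0↦5, 1↦6, 2↦5, 3↦0, 4↦3, 5↦5, 6↦4]  zeros at y ∈ {3}
  x = 2: [0↦0, 1↦6, 2↦5, 3↦2, 4↦2, 5↦3, 6↦3]  zeros at y ∈ {0}
  x = 3: [0↦0, 1↦1, 2↦4, 3↦0, 4↦1, 5↦5, 6↦3]  zeros at y ∈ {0, 3}
  x = 4: [0↦4, 1↦4, 2↦1, 3↦0, 4↦6, 5↦3, 6↦3]  zeros at y ∈ {3}
  x = 5: [0↦4, 1↦0, 2↦2, 3↦1, 4↦2, 5↦3, 6↦2]  zeros at y ∈ {1}
  x = 6: [0↦6, 1↦2, 2↦6, 3↦2, 4↦2, 5↦4, 6↦6]  zeros at y ∈ ∅
Collecting zeros: affine points = {(0, 6), (1, 3), (2, 0), (3, 0), (3, 3), (4, 3), (5, 1)}.
Total count |C(F_7)_aff| = 7.


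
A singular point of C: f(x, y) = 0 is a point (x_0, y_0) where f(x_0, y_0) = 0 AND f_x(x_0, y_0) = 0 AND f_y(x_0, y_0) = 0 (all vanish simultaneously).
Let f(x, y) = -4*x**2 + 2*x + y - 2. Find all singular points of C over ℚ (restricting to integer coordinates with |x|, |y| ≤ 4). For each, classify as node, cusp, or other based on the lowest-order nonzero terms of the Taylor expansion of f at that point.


No singular points in the scanned grid; C is smooth there.

Compute partial derivatives:
  f_x = 2 - 8*x.
  f_y = 1.
f_y = 1 is a nonzero constant, so f_y never vanishes: no point (x, y) can satisfy f = f_x = f_y = 0. In particular no (x, y) ∈ {−4, ..., 4}² is singular; the curve is smooth.


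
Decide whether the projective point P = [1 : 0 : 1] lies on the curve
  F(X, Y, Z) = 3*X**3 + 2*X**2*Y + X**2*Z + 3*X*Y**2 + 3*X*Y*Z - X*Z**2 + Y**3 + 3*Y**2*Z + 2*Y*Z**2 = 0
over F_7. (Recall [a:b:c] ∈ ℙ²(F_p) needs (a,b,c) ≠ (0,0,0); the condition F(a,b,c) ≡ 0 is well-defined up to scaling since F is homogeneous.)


F(1,0,1) ≡ 3 (mod 7); P is NOT on the curve.

Evaluate F(1, 0, 1) term-by-term (mod 7).
  3*X**3 ↦ 3·1·1·1 = 3
  2*X**2*Y ↦ 2·1·0·1 = 0
  X**2*Z ↦ 1·1·1·1 = 1
  3*X*Y**2 ↦ 3·1·0·1 = 0
  3*X*Y*Z ↦ 3·1·0·1 = 0
  -X*Z**2 ↦ -1·1·1·1 = -1
  Y**3 ↦ 1·1·0·1 = 0
  3*Y**2*Z ↦ 3·1·0·1 = 0
  2*Y*Z**2 ↦ 2·1·0·1 = 0
Sum: F(1, 0, 1) = (3) + (0) + (1) + (0) + (0) + (-1) + (0) + (0) + (0) = 3.
Reducing mod 7: 3 ≡ 3 (mod 7).
Since F(a, b, c) ≡ 3 ≠ 0 (mod 7), P does NOT lie on the curve.


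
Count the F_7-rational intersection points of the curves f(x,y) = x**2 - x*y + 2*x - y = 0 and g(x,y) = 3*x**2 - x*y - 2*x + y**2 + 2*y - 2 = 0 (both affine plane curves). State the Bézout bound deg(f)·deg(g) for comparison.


Common zeros: {(3, 2), (5, 0)}; count = 2; Bézout bound = 4.

deg(f) = 2, deg(g) = 2, so Bézout bound = 4.
Scan x ∈ F_7. For each x, list the y ∈ F_7 with f(x, y) ≡ 0 and those with g(x, y) ≡ 0 (mod 7); the common zeros in that column are the intersection.
  x = 0: f ≡ 0 at y ∈ {0}; g ≡ 0 at y ∈ ∅; common: ∅.
  x = 1: f ≡ 0 at y ∈ {5}; g ≡ 0 at y ∈ ∅; common: ∅.
  x = 2: f ≡ 0 at y ∈ {5}; g ≡ 0 at y ∈ {1, 6}; common: ∅.
  x = 3: f ≡ 0 at y ∈ {2}; g ≡ 0 at y ∈ {2, 6}; common: {2}.
  x = 4: f ≡ 0 at y ∈ {2}; g ≡ 0 at y ∈ ∅; common: ∅.
  x = 5: f ≡ 0 at y ∈ {0}; g ≡ 0 at y ∈ {0, 3}; common: {0}.
  x = 6: f ≡ 0 at y ∈ ∅; g ≡ 0 at y ∈ {1, 3}; common: ∅.
Collecting: common zeros = {(3, 2), (5, 0)}, so the count is 2.
Comparison with the Bézout bound: 2 ≤ 4 = deg(f)·deg(g), as expected for curves with no common component (the affine F_7-count falls short of the bound because intersections may lie at infinity, over extension fields, or carry multiplicity).


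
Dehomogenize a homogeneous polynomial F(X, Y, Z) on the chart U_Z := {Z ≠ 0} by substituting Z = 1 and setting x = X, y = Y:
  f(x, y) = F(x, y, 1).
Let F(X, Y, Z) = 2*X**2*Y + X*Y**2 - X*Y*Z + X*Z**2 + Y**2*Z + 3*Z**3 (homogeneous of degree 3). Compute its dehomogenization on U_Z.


f(x, y) = 2*x**2*y + x*y**2 - x*y + x + y**2 + 3

On U_Z we set Z = 1. Each monomial c·X^i·Y^j·Z^k in F becomes c·x^i·y^j·1^k = c·x^i·y^j.
Substituting Z = 1: F(X, Y, 1) = 2*x**2*y + x*y**2 - x*y + x + y**2 + 3.
Note: deg(f) ≤ deg(F) = 3; strict inequality happens when F is divisible by Z (lost terms).


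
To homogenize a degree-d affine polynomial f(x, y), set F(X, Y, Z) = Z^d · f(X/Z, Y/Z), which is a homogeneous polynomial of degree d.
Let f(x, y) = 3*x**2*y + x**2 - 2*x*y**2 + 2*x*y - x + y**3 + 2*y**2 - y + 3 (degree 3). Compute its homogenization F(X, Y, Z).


F(X, Y, Z) = 3*X**2*Y + X**2*Z - 2*X*Y**2 + 2*X*Y*Z - X*Z**2 + Y**3 + 2*Y**2*Z - Y*Z**2 + 3*Z**3

deg(f) = 3.
Substitute x = X/Z, y = Y/Z into f, then multiply by Z^3.
  monomial 3·x^2·y^1 ↦ 3·X^2·Y^1·Z^0.
  monomial 1·x^2·y^0 ↦ 1·X^2·Y^0·Z^1.
  monomial -2·x^1·y^2 ↦ -2·X^1·Y^2·Z^0.
  monomial 2·x^1·y^1 ↦ 2·X^1·Y^1·Z^1.
  monomial -1·x^1·y^0 ↦ -1·X^1·Y^0·Z^2.
  monomial 1·x^0·y^3 ↦ 1·X^0·Y^3·Z^0.
  monomial 2·x^0·y^2 ↦ 2·X^0·Y^2·Z^1.
  monomial -1·x^0·y^1 ↦ -1·X^0·Y^1·Z^2.
  monomial 3·x^0·y^0 ↦ 3·X^0·Y^0·Z^3.
Collecting: F(X, Y, Z) = 3*X**2*Y + X**2*Z - 2*X*Y**2 + 2*X*Y*Z - X*Z**2 + Y**3 + 2*Y**2*Z - Y*Z**2 + 3*Z**3.


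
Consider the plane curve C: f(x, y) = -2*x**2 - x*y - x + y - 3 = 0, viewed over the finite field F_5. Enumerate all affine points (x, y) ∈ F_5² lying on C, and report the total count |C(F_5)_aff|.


Affine F_5-points: {(0, 3), (2, 2), (3, 3), (4, 2)}; count = 4.

For each of the 25 pairs (x, y) ∈ F_5², evaluate f(x, y) mod 5. Record the zeros.
  x = 0: [0↦2, 1↦3, 2↦4, 3↦0, 4↦1]  zeros at y ∈ {3}
  x = 1: [0↦4, 1↦4, 2↦4, 3↦4, 4↦4]  zeros at y ∈ ∅
  x = 2: [0↦2, 1↦1, 2↦0, 3↦4, 4↦3]  zeros at y ∈ {2}
  x = 3: [0↦1, 1↦4, 2↦2, 3↦0, 4↦3]  zeros at y ∈ {3}
  x = 4: [0↦1, 1↦3, 2↦0, 3↦2, 4↦4]  zeros at y ∈ {2}
Collecting zeros: affine points = {(0, 3), (2, 2), (3, 3), (4, 2)}.
Total count |C(F_5)_aff| = 4.


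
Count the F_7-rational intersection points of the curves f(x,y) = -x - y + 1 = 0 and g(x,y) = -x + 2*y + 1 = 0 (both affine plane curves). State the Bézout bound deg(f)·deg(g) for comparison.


Common zeros: {(1, 0)}; count = 1; Bézout bound = 1.

deg(f) = 1, deg(g) = 1, so Bézout bound = 1.
Scan x ∈ F_7. For each x, list the y ∈ F_7 with f(x, y) ≡ 0 and those with g(x, y) ≡ 0 (mod 7); the common zeros in that column are the intersection.
  x = 0: f ≡ 0 at y ∈ {1}; g ≡ 0 at y ∈ {3}; common: ∅.
  x = 1: f ≡ 0 at y ∈ {0}; g ≡ 0 at y ∈ {0}; common: {0}.
  x = 2: f ≡ 0 at y ∈ {6}; g ≡ 0 at y ∈ {4}; common: ∅.
  x = 3: f ≡ 0 at y ∈ {5}; g ≡ 0 at y ∈ {1}; common: ∅.
  x = 4: f ≡ 0 at y ∈ {4}; g ≡ 0 at y ∈ {5}; common: ∅.
  x = 5: f ≡ 0 at y ∈ {3}; g ≡ 0 at y ∈ {2}; common: ∅.
  x = 6: f ≡ 0 at y ∈ {2}; g ≡ 0 at y ∈ {6}; common: ∅.
Collecting: common zeros = {(1, 0)}, so the count is 1.
Comparison with the Bézout bound: 1 ≤ 1 = deg(f)·deg(g), as expected for curves with no common component (the bound is attained).


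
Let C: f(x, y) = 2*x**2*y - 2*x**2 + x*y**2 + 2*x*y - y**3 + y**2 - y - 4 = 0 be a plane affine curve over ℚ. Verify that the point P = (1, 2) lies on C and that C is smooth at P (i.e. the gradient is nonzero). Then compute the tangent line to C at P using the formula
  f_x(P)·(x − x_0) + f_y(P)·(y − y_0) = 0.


Tangent line at P: 12*x - y - 10 = 0.

Step 1: f(1, 2) = 0, so P lies on C.
Step 2: partial derivatives
  f_x(x, y) = 4*x*y - 4*x + y**2 + 2*y, f_y(x, y) = 2*x**2 + 2*x*y + 2*x - 3*y**2 + 2*y - 1.
  f_x(P) = 12, f_y(P) = -1 (gradient nonzero, so P is smooth).
Step 3: tangent line at P: 12·(x − 1) + -1·(y − 2) = 0.
Expanding: 12*x - y - 10 = 0.


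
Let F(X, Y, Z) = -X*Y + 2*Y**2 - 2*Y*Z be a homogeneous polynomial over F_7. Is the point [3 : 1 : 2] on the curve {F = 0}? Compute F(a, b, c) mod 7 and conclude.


F(3,1,2) ≡ 2 (mod 7); P is NOT on the curve.

Evaluate F(3, 1, 2) term-by-term (mod 7).
  -X*Y ↦ -1·3·1·1 = -3
  2*Y**2 ↦ 2·1·1·1 = 2
  -2*Y*Z ↦ -2·1·1·2 = -4
Sum: F(3, 1, 2) = (-3) + (2) + (-4) = -5.
Reducing mod 7: -5 ≡ 2 (mod 7).
Since F(a, b, c) ≡ 2 ≠ 0 (mod 7), P does NOT lie on the curve.


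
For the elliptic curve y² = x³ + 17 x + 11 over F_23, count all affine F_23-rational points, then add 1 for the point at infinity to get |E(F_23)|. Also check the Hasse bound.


Affine points = {(1, 11), (1, 12), (7, 6), (7, 17), (10, 10), (10, 13), (14, 7), (14, 16), (16, 3), (16, 20), (18, 10), (18, 13), (20, 5), (20, 18), (22, 4), (22, 19)}; affine count = 16; |E(F_23)| = 17.

Discriminant check: Δ ∝ 4a³ + 27b² = 4·17³ + 27·11² = 4·4913 + 27·121 ≡ 11 (mod 23). Nonzero ⇒ E is nonsingular.
For each x ∈ F_23, compute rhs = x³ + 17·x + 11 mod 23, then count y ∈ F_23 with y² ≡ rhs.
  x = 0: rhs = 11, matching y values: none (0 points).
  x = 1: rhs = 6, matching y values: 11, 12 (2 points).
  x = 2: rhs = 7, matching y values: none (0 points).
  x = 3: rhs = 20, matching y values: none (0 points).
  x = 4: rhs = 5, matching y values: none (0 points).
  x = 5: rhs = 14, matching y values: none (0 points).
  x = 6: rhs = 7, matching y values: none (0 points).
  x = 7: rhs = 13, matching y values: 6, 17 (2 points).
  x = 8: rhs = 15, matching y values: none (0 points).
  x = 9: rhs = 19, matching y values: none (0 points).
  x = 10: rhs = 8, matching y values: 10, 13 (2 points).
  x = 11: rhs = 11, matching y values: none (0 points).
  x = 12: rhs = 11, matching y values: none (0 points).
  x = 13: rhs = 14, matching y values: none (0 points).
  x = 14: rhs = 3, matching y values: 7, 16 (2 points).
  x = 15: rhs = 7, matching y values: none (0 points).
  x = 16: rhs = 9, matching y values: 3, 20 (2 points).
  x = 17: rhs = 15, matching y values: none (0 points).
  x = 18: rhs = 8, matching y values: 10, 13 (2 points).
  x = 19: rhs = 17, matching y values: none (0 points).
  x = 20: rhs = 2, matching y values: 5, 18 (2 points).
  x = 21: rhs = 15, matching y values: none (0 points).
  x = 22: rhs = 16, matching y values: 4, 19 (2 points).
Total affine count: 16.
Full point count |E(F_23)| = 16 + 1 = 17.
Hasse bound: |17 − (23+1)| = |-7| = 7 ≤ 2√23 ≈ 9.5917 ✓.


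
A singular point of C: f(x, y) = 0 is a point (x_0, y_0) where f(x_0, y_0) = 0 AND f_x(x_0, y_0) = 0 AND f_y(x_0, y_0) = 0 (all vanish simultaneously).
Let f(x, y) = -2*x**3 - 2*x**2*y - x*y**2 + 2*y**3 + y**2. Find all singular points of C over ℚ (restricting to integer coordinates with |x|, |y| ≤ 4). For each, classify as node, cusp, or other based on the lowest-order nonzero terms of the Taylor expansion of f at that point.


Singular points: {(0, 0)}; classification: cusp.

Compute partial derivatives:
  f_x = -6*x**2 - 4*x*y - y**2.
  f_y = -2*x**2 - 2*x*y + 6*y**2 + 2*y.
Scan x_0 ∈ {−4, ..., 4}. For each x_0, f_y(x_0, y) is a polynomial in y; find its integer roots y ∈ {−4, ..., 4}, then test f_x and f at those candidates.
  x = -4: f_y(-4, y) = 6*y**2 + 10*y - 32; no integer root y with |y| ≤ 4.
  x = -3: f_y(-3, y) = 6*y**2 + 8*y - 18; no integer root y with |y| ≤ 4.
  x = -2: f_y(-2, y) = 6*y**2 + 6*y - 8; no integer root y with |y| ≤ 4.
  x = -1: f_y(-1, y) = 6*y**2 + 4*y - 2; vanishes at y ∈ {-1}. (-1, -1): f_x = -11 ≠ 0.
  x = 0: f_y(0, y) = 6*y**2 + 2*y; vanishes at y ∈ {0}. (0, 0): f_x = 0, f = 0 — SINGULAR.
  x = 1: f_y(1, y) = 6*y**2 - 2; no integer root y with |y| ≤ 4.
  x = 2: f_y(2, y) = 6*y**2 - 2*y - 8; vanishes at y ∈ {-1}. (2, -1): f_x = -17 ≠ 0.
  x = 3: f_y(3, y) = 6*y**2 - 4*y - 18; no integer root y with |y| ≤ 4.
  x = 4: f_y(4, y) = 6*y**2 - 6*y - 32; no integer root y with |y| ≤ 4.
Only singular point on the grid: (0, 0).
Classify: substitute x = 0 + u, y = 0 + v and expand: f = -2*u**3 - 2*u**2*v - u*v**2 + 2*v**3 + v**2.
No constant or linear terms (consistent with a singular point). Quadratic part: v**2. Cubic part: -2*u**3 - 2*u**2*v - u*v**2 + 2*v**3.
The quadratic part v**2 is a perfect square, so there is a single (double) tangent line v = 0, i.e. y = 0. Restricting the cubic part to that line (v = 0) leaves -2*u**3 ≠ 0, so f is not divisible by v and the branch is v² ≈ 2*u**3 to lowest order — this is a cusp.
Classification: cusp.


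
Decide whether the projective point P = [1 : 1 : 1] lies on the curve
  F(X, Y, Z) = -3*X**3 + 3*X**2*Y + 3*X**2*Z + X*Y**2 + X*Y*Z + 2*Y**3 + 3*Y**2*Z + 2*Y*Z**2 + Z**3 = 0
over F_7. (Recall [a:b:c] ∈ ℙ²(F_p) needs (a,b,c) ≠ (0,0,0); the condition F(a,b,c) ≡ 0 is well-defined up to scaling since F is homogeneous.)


F(1,1,1) ≡ 6 (mod 7); P is NOT on the curve.

Evaluate F(1, 1, 1) term-by-term (mod 7).
  -3*X**3 ↦ -3·1·1·1 = -3
  3*X**2*Y ↦ 3·1·1·1 = 3
  3*X**2*Z ↦ 3·1·1·1 = 3
  X*Y**2 ↦ 1·1·1·1 = 1
  X*Y*Z ↦ 1·1·1·1 = 1
  2*Y**3 ↦ 2·1·1·1 = 2
  3*Y**2*Z ↦ 3·1·1·1 = 3
  2*Y*Z**2 ↦ 2·1·1·1 = 2
  Z**3 ↦ 1·1·1·1 = 1
Sum: F(1, 1, 1) = (-3) + (3) + (3) + (1) + (1) + (2) + (3) + (2) + (1) = 13.
Reducing mod 7: 13 ≡ 6 (mod 7).
Since F(a, b, c) ≡ 6 ≠ 0 (mod 7), P does NOT lie on the curve.


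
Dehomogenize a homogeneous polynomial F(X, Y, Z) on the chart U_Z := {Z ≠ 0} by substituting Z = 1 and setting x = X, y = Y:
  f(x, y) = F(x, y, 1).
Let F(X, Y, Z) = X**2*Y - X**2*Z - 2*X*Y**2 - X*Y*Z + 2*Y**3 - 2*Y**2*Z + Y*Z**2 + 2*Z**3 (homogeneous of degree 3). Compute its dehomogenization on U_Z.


f(x, y) = x**2*y - x**2 - 2*x*y**2 - x*y + 2*y**3 - 2*y**2 + y + 2

On U_Z we set Z = 1. Each monomial c·X^i·Y^j·Z^k in F becomes c·x^i·y^j·1^k = c·x^i·y^j.
Substituting Z = 1: F(X, Y, 1) = x**2*y - x**2 - 2*x*y**2 - x*y + 2*y**3 - 2*y**2 + y + 2.
Note: deg(f) ≤ deg(F) = 3; strict inequality happens when F is divisible by Z (lost terms).


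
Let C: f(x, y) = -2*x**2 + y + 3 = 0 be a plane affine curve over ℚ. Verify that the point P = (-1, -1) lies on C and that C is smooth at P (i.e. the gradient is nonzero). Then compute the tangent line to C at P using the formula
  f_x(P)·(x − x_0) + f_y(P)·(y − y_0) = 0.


Tangent line at P: 4*x + y + 5 = 0.

Step 1: f(-1, -1) = 0, so P lies on C.
Step 2: partial derivatives
  f_x(x, y) = -4*x, f_y(x, y) = 1.
  f_x(P) = 4, f_y(P) = 1 (gradient nonzero, so P is smooth).
Step 3: tangent line at P: 4·(x − -1) + 1·(y − -1) = 0.
Expanding: 4*x + y + 5 = 0.


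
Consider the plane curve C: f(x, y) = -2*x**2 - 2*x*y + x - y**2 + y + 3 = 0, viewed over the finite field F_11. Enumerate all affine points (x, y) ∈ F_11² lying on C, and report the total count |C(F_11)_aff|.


Affine F_11-points: {(1, 1), (1, 9), (4, 1), (4, 3), (5, 6), (5, 7), (6, 5), (6, 6), (7, 0), (7, 9), (10, 0), (10, 3)}; count = 12.

For each of the 121 pairs (x, y) ∈ F_11², evaluate f(x, y) mod 11. Record the zeros.
  x = 0: [0↦3, 1↦3, 2↦1, 3↦8, 4↦2, 5↦5, 6↦6, 7↦5, 8↦2, 9↦8, 10↦1]  zeros at y ∈ ∅
  x = 1: [0↦2, 1↦0, 2↦7, 3↦1, 4↦4, 5↦5, 6↦4, 7↦1, 8↦7, 9↦0, 10↦2]  zeros at y ∈ {1, 9}
  x = 2: [0↦8, 1↦4, 2↦9, 3↦1, 4↦2, 5↦1, 6↦9, 7↦4, 8↦8, 9↦10, 10↦10]  zeros at y ∈ ∅
  x = 3: [0↦10, 1↦4, 2↦7, 3↦8, 4↦7, 5↦4, 6↦10, 7↦3, 8↦5, 9↦5, 10↦3]  zeros at y ∈ ∅
  x = 4: [0↦8, 1↦0, 2↦1, 3↦0, 4↦8, 5↦3, 6↦7, 7↦9, 8↦9, 9↦7, 10↦3]  zeros at y ∈ {1, 3}
  x = 5: [0↦2, 1↦3, 2↦2, 3↦10, 4↦5, 5↦9, 6↦0, 7↦0, 8↦9, 9↦5, 10↦10]  zeros at y ∈ {6, 7}
  x = 6: [0↦3, 1↦2, 2↦10, 3↦5, 4↦9, 5↦0, 6↦0, 7↦9, 8↦5, 9↦10, 10↦2]  zeros at y ∈ {5, 6}
  x = 7: [0↦0, 1↦8, 2↦3, 3↦7, 4↦9, 5↦9, 6↦7, 7↦3, 8↦8, 9↦0, 10↦1]  zeros at y ∈ {0, 9}
  x = 8: [0↦4, 1↦10, 2↦3, 3↦5, 4↦5, 5↦3, 6↦10, 7↦4, 8↦7, 9↦8, 10↦7]  zeros at y ∈ ∅
  x = 9: [0↦4, 1↦8, 2↦10, 3↦10, 4↦8, 5↦4, 6↦9, 7↦1, 8↦2, 9↦1, 10↦9]  zeros at y ∈ ∅
  x = 10: [0↦0, 1↦2, 2↦2, 3↦0, 4↦7, 5↦1, 6↦4, 7↦5, 8↦4, 9↦1, 10↦7]  zeros at y ∈ {0, 3}
Collecting zeros: affine points = {(1, 1), (1, 9), (4, 1), (4, 3), (5, 6), (5, 7), (6, 5), (6, 6), (7, 0), (7, 9), (10, 0), (10, 3)}.
Total count |C(F_11)_aff| = 12.


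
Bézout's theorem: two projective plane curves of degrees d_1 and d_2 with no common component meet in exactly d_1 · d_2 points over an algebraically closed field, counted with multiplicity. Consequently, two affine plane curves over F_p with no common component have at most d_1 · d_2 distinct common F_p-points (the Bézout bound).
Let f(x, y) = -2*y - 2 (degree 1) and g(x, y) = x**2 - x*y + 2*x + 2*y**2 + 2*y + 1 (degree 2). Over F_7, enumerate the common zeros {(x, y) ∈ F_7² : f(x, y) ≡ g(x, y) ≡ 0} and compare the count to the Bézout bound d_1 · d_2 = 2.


Common zeros: ∅; count = 0; Bézout bound = 2.

deg(f) = 1, deg(g) = 2, so Bézout bound = 2.
Scan x ∈ F_7. For each x, list the y ∈ F_7 with f(x, y) ≡ 0 and those with g(x, y) ≡ 0 (mod 7); the common zeros in that column are the intersection.
  x = 0: f ≡ 0 at y ∈ {6}; g ≡ 0 at y ∈ ∅; common: ∅.
  x = 1: f ≡ 0 at y ∈ {6}; g ≡ 0 at y ∈ {1, 2}; common: ∅.
  x = 2: f ≡ 0 at y ∈ {6}; g ≡ 0 at y ∈ ∅; common: ∅.
  x = 3: f ≡ 0 at y ∈ {6}; g ≡ 0 at y ∈ ∅; common: ∅.
  x = 4: f ≡ 0 at y ∈ {6}; g ≡ 0 at y ∈ {4}; common: ∅.
  x = 5: f ≡ 0 at y ∈ {6}; g ≡ 0 at y ∈ {1, 4}; common: ∅.
  x = 6: f ≡ 0 at y ∈ {6}; g ≡ 0 at y ∈ {0, 2}; common: ∅.
Collecting: common zeros = ∅, so the count is 0.
Comparison with the Bézout bound: 0 ≤ 2 = deg(f)·deg(g), as expected for curves with no common component (the affine F_7-count falls short of the bound because intersections may lie at infinity, over extension fields, or carry multiplicity).


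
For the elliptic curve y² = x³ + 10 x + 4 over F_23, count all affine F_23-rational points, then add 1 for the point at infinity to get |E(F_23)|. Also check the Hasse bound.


Affine points = {(0, 2), (0, 21), (2, 3), (2, 20), (4, 4), (4, 19), (5, 8), (5, 15), (6, 2), (6, 21), (7, 7), (7, 16), (9, 8), (9, 15), (10, 0), (12, 9), (12, 14), (13, 10), (13, 13), (14, 6), (14, 17), (17, 2), (17, 21), (18, 6), (18, 17), (20, 4), (20, 19), (22, 4), (22, 19)}; affine count = 29; |E(F_23)| = 30.

Discriminant check: Δ ∝ 4a³ + 27b² = 4·10³ + 27·4² = 4·1000 + 27·16 ≡ 16 (mod 23). Nonzero ⇒ E is nonsingular.
For each x ∈ F_23, compute rhs = x³ + 10·x + 4 mod 23, then count y ∈ F_23 with y² ≡ rhs.
  x = 0: rhs = 4, matching y values: 2, 21 (2 points).
  x = 1: rhs = 15, matching y values: none (0 points).
  x = 2: rhs = 9, matching y values: 3, 20 (2 points).
  x = 3: rhs = 15, matching y values: none (0 points).
  x = 4: rhs = 16, matching y values: 4, 19 (2 points).
  x = 5: rhs = 18, matching y values: 8, 15 (2 points).
  x = 6: rhs = 4, matching y values: 2, 21 (2 points).
  x = 7: rhs = 3, matching y values: 7, 16 (2 points).
  x = 8: rhs = 21, matching y values: none (0 points).
  x = 9: rhs = 18, matching y values: 8, 15 (2 points).
  x = 10: rhs = 0, matching y values: 0 (1 points).
  x = 11: rhs = 19, matching y values: none (0 points).
  x = 12: rhs = 12, matching y values: 9, 14 (2 points).
  x = 13: rhs = 8, matching y values: 10, 13 (2 points).
  x = 14: rhs = 13, matching y values: 6, 17 (2 points).
  x = 15: rhs = 10, matching y values: none (0 points).
  x = 16: rhs = 5, matching y values: none (0 points).
  x = 17: rhs = 4, matching y values: 2, 21 (2 points).
  x = 18: rhs = 13, matching y values: 6, 17 (2 points).
  x = 19: rhs = 15, matching y values: none (0 points).
  x = 20: rhs = 16, matching y values: 4, 19 (2 points).
  x = 21: rhs = 22, matching y values: none (0 points).
  x = 22: rhs = 16, matching y values: 4, 19 (2 points).
Total affine count: 29.
Full point count |E(F_23)| = 29 + 1 = 30.
Hasse bound: |30 − (23+1)| = |6| = 6 ≤ 2√23 ≈ 9.5917 ✓.


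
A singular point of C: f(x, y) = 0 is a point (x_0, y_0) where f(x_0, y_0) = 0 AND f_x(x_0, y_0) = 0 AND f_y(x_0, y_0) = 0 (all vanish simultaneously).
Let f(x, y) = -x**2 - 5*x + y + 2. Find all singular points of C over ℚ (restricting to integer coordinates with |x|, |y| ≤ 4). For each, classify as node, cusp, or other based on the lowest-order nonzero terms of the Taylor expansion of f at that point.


No singular points in the scanned grid; C is smooth there.

Compute partial derivatives:
  f_x = -2*x - 5.
  f_y = 1.
f_y = 1 is a nonzero constant, so f_y never vanishes: no point (x, y) can satisfy f = f_x = f_y = 0. In particular no (x, y) ∈ {−4, ..., 4}² is singular; the curve is smooth.


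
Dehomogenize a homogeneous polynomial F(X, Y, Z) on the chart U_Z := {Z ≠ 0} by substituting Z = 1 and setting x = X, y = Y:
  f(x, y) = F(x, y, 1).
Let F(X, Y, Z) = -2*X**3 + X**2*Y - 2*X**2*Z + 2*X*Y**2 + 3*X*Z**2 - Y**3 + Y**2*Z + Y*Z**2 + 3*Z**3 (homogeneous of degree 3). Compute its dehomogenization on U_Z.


f(x, y) = -2*x**3 + x**2*y - 2*x**2 + 2*x*y**2 + 3*x - y**3 + y**2 + y + 3

On U_Z we set Z = 1. Each monomial c·X^i·Y^j·Z^k in F becomes c·x^i·y^j·1^k = c·x^i·y^j.
Substituting Z = 1: F(X, Y, 1) = -2*x**3 + x**2*y - 2*x**2 + 2*x*y**2 + 3*x - y**3 + y**2 + y + 3.
Note: deg(f) ≤ deg(F) = 3; strict inequality happens when F is divisible by Z (lost terms).
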